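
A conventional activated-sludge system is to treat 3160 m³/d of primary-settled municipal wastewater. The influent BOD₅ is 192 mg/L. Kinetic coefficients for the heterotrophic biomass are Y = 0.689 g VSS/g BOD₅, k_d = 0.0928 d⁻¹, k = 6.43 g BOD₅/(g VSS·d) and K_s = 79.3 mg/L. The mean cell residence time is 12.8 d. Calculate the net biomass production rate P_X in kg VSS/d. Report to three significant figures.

For a completely mixed reactor with recycle the Lawrence–McCarty relation gives S = K_s·(1 + k_d·θ_c) / [θ_c·(Y·k − k_d) − 1] = 79.3 × (1 + 0.0928 × 12.8) / [12.8 × (0.689 × 6.43 − 0.0928) − 1] = 173.5 / 54.52 = 3.182 mg/L.
The observed yield is Y_obs = Y/(1 + k_d·θ_c) = 0.689 / (1 + 0.0928 × 12.8) = 0.689 / 2.188 = 0.3149 g VSS per g BOD₅ removed.
ΔS = 192 − 3.18 = 188.8 mg/L, so the substrate removal rate is 3160 × 188.8/1000 = 596.7 kg BOD₅/d.
So the net sludge growth is P_X = 0.3149 × 596.7 = 187.9 kg VSS/d.

P_X ≈ 188 kg VSS/d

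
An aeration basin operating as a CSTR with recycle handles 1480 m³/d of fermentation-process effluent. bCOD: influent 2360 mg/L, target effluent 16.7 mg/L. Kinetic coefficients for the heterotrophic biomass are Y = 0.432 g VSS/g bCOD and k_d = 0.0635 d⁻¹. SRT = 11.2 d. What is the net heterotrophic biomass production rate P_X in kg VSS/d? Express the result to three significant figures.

P_X ≈ 876 kg VSS/d

Y_obs = Y / (1 + k_d θ_c) = 0.432 / (1 + 0.0635 × 11.2) = 0.432 / 1.711 = 0.2525.
Q·(S₀ − S) = 1480 × (2360 − 16.7) × 10⁻³ = 3468 kg/d removed.
So the net sludge growth is P_X = 0.2525 × 3468 = 875.5 kg VSS/d.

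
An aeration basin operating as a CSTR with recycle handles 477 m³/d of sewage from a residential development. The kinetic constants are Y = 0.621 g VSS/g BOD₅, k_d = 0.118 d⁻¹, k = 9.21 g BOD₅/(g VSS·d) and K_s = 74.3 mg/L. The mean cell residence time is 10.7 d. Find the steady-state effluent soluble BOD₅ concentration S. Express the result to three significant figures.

Effluent substrate depends only on kinetics and SRT: S = K_s(1 + k_d θ_c) / [θ_c(Yk − k_d) − 1] = 74.3 × (1 + 0.118 × 10.7) / [10.7 × (0.621 × 9.21 − 0.118) − 1] = 168.1 / 58.94 = 2.852 mg/L.

S ≈ 2.85 mg/L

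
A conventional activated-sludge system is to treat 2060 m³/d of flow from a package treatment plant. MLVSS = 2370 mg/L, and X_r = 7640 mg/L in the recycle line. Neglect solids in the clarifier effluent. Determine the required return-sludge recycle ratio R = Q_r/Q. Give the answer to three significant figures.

R ≈ 0.450

Mass balance around the secondary clarifier (neglecting effluent solids): R = X / (X_r − X) = 2370 / (7640 − 2370) = 0.4497.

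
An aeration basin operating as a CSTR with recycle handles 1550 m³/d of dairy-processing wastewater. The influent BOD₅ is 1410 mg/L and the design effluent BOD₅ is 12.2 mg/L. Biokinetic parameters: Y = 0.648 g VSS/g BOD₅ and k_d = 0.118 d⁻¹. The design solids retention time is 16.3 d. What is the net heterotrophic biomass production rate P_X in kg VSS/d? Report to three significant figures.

P_X ≈ 480 kg VSS/d

Correct the yield for decay: Y_obs = Y/(1 + k_d θ_c) = 0.648 / (1 + 0.118 × 16.3) = 0.648 / 2.923 = 0.2217.
Q·(S₀ − S) = 1550 × (1410 − 12.2) × 10⁻³ = 2167 kg/d removed.
Net biomass production P_X = Y_obs × Q·(S₀ − S) = 0.2217 × 2167 = 480.2 kg VSS/d.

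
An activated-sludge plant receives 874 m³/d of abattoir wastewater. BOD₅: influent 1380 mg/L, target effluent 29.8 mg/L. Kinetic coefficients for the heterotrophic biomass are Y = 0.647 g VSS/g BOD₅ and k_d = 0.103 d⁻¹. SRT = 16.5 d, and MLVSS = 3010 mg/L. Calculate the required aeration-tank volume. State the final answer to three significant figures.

Steady-state biomass mass balance: V·X·(1 + k_d·θ_c) = Y·Q·(S₀ − S)·θ_c, so V = 0.647 × 874 × (1380 − 29.8) × 16.5 / [3010 × (1 + 0.103 × 16.5)] = 1.26×10^7 / 8125 = 1550 m³.

V ≈ 1550 m³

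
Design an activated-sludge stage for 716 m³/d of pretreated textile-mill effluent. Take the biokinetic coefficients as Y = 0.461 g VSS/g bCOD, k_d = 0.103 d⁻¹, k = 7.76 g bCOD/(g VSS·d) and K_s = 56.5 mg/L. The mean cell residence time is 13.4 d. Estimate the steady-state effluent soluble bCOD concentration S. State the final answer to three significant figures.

Effluent substrate depends only on kinetics and SRT: S = K_s(1 + k_d θ_c) / [θ_c(Yk − k_d) − 1] = 56.5 × (1 + 0.103 × 13.4) / [13.4 × (0.461 × 7.76 − 0.103) − 1] = 134.5 / 45.56 = 2.952 mg/L.

S ≈ 2.95 mg/L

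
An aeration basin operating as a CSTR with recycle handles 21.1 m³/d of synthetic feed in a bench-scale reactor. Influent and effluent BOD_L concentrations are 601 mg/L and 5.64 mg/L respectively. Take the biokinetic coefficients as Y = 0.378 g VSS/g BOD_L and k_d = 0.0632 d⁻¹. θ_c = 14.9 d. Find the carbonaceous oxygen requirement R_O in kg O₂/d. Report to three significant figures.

R_O ≈ 9.09 kg O₂/d

Y_obs = Y / (1 + k_d θ_c) = 0.378 / (1 + 0.0632 × 14.9) = 0.378 / 1.942 = 0.1947.
ΔS = 601 − 5.64 = 595.4 mg/L, so the substrate removal rate is 21.1 × 595.4/1000 = 12.56 kg BOD_L/d.
Net sludge production P_X = 0.1947 × 12.56 = 2.446 kg VSS/d.
R_O = Q·(S₀ − S) − 1.42·P_X = 12.56 − 1.42 × 2.446 = 9.089 kg O₂/d.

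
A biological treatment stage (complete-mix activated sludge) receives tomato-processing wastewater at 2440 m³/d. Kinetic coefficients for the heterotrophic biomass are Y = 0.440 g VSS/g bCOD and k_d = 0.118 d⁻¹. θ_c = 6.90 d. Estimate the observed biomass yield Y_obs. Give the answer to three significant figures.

Y_obs ≈ 0.243 g VSS/g bCOD

Correct the yield for decay: Y_obs = Y/(1 + k_d θ_c) = 0.440 / (1 + 0.118 × 6.90) = 0.440 / 1.814 = 0.2425.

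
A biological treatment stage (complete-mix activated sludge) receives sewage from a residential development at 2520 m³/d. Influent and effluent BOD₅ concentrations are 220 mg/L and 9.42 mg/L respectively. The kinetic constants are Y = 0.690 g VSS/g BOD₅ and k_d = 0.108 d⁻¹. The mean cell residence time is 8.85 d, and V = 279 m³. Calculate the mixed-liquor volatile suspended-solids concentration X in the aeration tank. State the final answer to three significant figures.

X ≈ 5940 mg/L

From V·X·(1 + k_d·θ_c) = Y·Q·(S₀ − S)·θ_c: X = 0.690 × 2520 × (220 − 9.42) × 8.85 / [279 × (1 + 0.108 × 8.85)] = 5939 mg/L.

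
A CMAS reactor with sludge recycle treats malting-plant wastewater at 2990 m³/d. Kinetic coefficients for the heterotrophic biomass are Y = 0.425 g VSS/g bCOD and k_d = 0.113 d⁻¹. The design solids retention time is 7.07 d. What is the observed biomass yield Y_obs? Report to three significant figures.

Y_obs ≈ 0.236 g VSS/g bCOD

The observed yield is Y_obs = Y/(1 + k_d·θ_c) = 0.425 / (1 + 0.113 × 7.07) = 0.425 / 1.799 = 0.2363 g VSS per g bCOD removed.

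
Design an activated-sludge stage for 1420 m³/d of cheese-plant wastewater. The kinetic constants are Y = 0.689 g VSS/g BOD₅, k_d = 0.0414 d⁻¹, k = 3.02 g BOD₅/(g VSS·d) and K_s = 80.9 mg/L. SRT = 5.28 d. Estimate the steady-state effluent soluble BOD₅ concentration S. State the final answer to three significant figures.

From the Monod/SRT balance for a CMAS, S = K_s·(1+k_d θ_c)/[θ_c·(Y k − k_d) − 1] = 80.9 × (1 + 0.0414 × 5.28) / [5.28 × (0.689 × 3.02 − 0.0414) − 1] = 98.58 / 9.768 = 10.09 mg/L.

S ≈ 10.1 mg/L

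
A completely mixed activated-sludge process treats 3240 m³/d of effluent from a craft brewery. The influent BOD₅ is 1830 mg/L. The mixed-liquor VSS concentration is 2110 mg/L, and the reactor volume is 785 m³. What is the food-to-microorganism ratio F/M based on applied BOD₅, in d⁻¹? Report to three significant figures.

Food-to-microorganism ratio F/M = Q S₀ / (V X) = 3240 × 1830 / (785.0 × 2110) = 3.580 d⁻¹.

F/M ≈ 3.58 d⁻¹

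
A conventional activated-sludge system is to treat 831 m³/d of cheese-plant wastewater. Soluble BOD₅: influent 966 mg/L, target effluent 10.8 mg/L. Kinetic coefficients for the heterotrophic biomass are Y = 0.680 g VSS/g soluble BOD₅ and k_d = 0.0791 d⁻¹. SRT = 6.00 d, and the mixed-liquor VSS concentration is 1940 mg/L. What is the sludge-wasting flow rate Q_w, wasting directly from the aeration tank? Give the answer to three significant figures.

Q_w ≈ 189 m³/d

Rearranging the biomass balance for a CMAS with decay, V = Y·Q·ΔS·θ_c / [X·(1+k_d θ_c)] = 0.680 × 831 × (966 − 10.8) × 6.00 / [1940 × (1 + 0.0791 × 6.00)] = 3.24×10^6 / 2861 = 1132 m³.
For wasting at MLVSS concentration, Q_w = V/θ_c = 1132/6.00 = 188.7 m³/d.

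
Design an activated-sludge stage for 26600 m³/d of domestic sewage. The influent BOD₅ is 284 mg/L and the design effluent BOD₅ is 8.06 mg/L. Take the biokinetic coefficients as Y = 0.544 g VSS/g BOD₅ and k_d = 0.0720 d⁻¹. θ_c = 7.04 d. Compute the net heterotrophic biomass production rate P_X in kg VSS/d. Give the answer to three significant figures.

Observed yield with endogenous decay: Y_obs = Y / (1 + k_d·θ_c) = 0.544 / (1 + 0.0720 × 7.04) = 0.544 / 1.507 = 0.3610 g VSS/g BOD₅.
Mass of BOD₅ removed per day: Q(S₀ − S) = 26600 × 275.9 g/m³ = 7340 kg/d.
Biomass produced: P_X = Y_obs·Q·ΔS = 0.3610 × 7340 ≈ 2650 kg VSS/d.

P_X ≈ 2650 kg VSS/d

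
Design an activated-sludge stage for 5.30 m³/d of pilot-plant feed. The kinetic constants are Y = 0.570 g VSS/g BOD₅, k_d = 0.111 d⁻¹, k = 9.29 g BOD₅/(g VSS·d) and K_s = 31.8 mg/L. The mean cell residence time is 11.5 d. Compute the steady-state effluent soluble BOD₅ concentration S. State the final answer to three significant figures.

S ≈ 1.23 mg/L

For a completely mixed reactor with recycle the Lawrence–McCarty relation gives S = K_s·(1 + k_d·θ_c) / [θ_c·(Y·k − k_d) − 1] = 31.8 × (1 + 0.111 × 11.5) / [11.5 × (0.570 × 9.29 − 0.111) − 1] = 72.39 / 58.62 = 1.235 mg/L.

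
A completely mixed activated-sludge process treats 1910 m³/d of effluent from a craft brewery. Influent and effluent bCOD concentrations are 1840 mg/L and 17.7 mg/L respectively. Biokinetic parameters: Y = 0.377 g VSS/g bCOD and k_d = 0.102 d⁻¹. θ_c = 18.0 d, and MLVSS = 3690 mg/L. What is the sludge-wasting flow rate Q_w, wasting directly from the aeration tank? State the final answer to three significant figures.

Rearranging the biomass balance for a CMAS with decay, V = Y·Q·ΔS·θ_c / [X·(1+k_d θ_c)] = 0.377 × 1910 × (1840 − 17.7) × 18.0 / [3690 × (1 + 0.102 × 18.0)] = 2.36×10^7 / 10465 = 2257 m³.
With mixed-liquor wasting, θ_c = V/Q_w, so Q_w = V/θ_c = 2257/18.0 = 125.4 m³/d.

Q_w ≈ 125 m³/d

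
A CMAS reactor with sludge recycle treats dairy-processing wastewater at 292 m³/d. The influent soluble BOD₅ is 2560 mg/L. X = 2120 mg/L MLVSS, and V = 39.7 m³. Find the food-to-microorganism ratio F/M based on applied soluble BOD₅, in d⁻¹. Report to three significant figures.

F/M = applied load / biomass = Q·S₀/(V·X) = 292 × 2560 / (39.70 × 2120) = 8.882 d⁻¹.

F/M ≈ 8.88 d⁻¹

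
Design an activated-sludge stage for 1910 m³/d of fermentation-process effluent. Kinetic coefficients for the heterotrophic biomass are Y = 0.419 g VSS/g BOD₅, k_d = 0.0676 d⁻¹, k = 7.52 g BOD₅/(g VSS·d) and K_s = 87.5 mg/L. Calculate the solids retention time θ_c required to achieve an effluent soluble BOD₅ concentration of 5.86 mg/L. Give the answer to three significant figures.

Specific growth rate at S = 5.86 mg/L: μ = YkS/(K_s+S) = 0.419·7.52·5.86/(87.5+5.86) = 0.1978 d⁻¹.
1/θ_c = 0.1978 − 0.0676 = 0.1302 d⁻¹, so θ_c = 7.682 d.

θ_c ≈ 7.68 d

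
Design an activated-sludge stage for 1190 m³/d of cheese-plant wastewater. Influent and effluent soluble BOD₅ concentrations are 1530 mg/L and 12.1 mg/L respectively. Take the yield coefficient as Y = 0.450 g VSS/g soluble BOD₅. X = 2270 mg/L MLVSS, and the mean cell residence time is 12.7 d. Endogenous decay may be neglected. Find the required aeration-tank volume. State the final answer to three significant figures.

V·X = Y·Q·ΔS·θ_c gives V = 0.450 × 1190 × (1530 − 12.1) × 12.7 / 2270 = 4548 m³.

V ≈ 4550 m³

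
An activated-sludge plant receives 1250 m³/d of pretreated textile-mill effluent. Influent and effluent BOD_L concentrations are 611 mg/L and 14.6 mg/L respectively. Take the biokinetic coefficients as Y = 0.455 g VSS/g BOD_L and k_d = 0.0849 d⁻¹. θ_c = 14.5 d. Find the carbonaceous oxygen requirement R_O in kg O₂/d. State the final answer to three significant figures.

R_O ≈ 530 kg O₂/d

Y_obs = Y / (1 + k_d θ_c) = 0.455 / (1 + 0.0849 × 14.5) = 0.455 / 2.231 = 0.2039.
ΔS = 611 − 14.6 = 596.4 mg/L, so the substrate removal rate is 1250 × 596.4/1000 = 745.5 kg BOD_L/d.
Biomass synthesised: P_X = Y_obs × 745.5 = 152.0 kg VSS/d.
R_O = Q·ΔS − 1.42 P_X = 745.5 − 215.9 = 529.6 kg O₂/d.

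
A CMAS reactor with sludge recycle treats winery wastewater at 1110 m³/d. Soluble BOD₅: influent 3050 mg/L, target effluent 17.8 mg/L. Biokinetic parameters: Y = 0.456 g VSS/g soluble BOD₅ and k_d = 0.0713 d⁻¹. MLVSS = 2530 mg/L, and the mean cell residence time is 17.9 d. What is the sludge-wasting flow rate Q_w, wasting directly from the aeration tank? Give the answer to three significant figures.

Rearranging the biomass balance for a CMAS with decay, V = Y·Q·ΔS·θ_c / [X·(1+k_d θ_c)] = 0.456 × 1110 × (3050 − 17.8) × 17.9 / [2530 × (1 + 0.0713 × 17.9)] = 2.75×10^7 / 5759 = 4770 m³.
Wasting from the aeration tank: Q_w = V / θ_c = 4770 / 17.9 = 266.5 m³/d.

Q_w ≈ 267 m³/d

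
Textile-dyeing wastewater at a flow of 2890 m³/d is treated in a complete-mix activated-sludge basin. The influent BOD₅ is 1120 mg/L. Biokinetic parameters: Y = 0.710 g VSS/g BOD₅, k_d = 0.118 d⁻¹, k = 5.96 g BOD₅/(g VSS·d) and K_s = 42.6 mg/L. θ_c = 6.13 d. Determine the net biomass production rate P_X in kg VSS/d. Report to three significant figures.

P_X ≈ 1330 kg VSS/d

From the Monod/SRT balance for a CMAS, S = K_s·(1+k_d θ_c)/[θ_c·(Y k − k_d) − 1] = 42.6 × (1 + 0.118 × 6.13) / [6.13 × (0.710 × 5.96 − 0.118) − 1] = 73.41 / 24.22 = 3.032 mg/L.
Correct the yield for decay: Y_obs = Y/(1 + k_d θ_c) = 0.710 / (1 + 0.118 × 6.13) = 0.710 / 1.723 = 0.4120.
ΔS = 1120 − 3.03 = 1117 mg/L, so the substrate removal rate is 2890 × 1117/1000 = 3228 kg BOD₅/d.
Biomass produced: P_X = Y_obs·Q·ΔS = 0.4120 × 3228 ≈ 1330 kg VSS/d.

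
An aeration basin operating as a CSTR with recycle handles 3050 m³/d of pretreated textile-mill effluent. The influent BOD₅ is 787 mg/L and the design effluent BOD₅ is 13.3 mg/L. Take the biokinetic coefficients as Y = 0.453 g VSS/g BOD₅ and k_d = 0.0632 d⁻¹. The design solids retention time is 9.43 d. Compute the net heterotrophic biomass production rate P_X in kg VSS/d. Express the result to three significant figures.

P_X ≈ 670 kg VSS/d

Y_obs = Y / (1 + k_d θ_c) = 0.453 / (1 + 0.0632 × 9.43) = 0.453 / 1.596 = 0.2838.
ΔS = 787 − 13.3 = 773.7 mg/L, so the substrate removal rate is 3050 × 773.7/1000 = 2360 kg BOD₅/d.
P_X = Y_obs · Q(S₀ − S) = 0.2838 × 2360 = 669.8 kg VSS/d.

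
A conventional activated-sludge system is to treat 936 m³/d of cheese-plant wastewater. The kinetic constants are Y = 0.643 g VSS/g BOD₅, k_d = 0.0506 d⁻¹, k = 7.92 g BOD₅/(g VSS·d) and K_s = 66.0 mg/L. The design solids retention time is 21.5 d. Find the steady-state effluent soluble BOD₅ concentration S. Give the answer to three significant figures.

From the Monod/SRT balance for a CMAS, S = K_s·(1+k_d θ_c)/[θ_c·(Y k − k_d) − 1] = 66.0 × (1 + 0.0506 × 21.5) / [21.5 × (0.643 × 7.92 − 0.0506) − 1] = 137.8 / 107.4 = 1.283 mg/L.

S ≈ 1.28 mg/L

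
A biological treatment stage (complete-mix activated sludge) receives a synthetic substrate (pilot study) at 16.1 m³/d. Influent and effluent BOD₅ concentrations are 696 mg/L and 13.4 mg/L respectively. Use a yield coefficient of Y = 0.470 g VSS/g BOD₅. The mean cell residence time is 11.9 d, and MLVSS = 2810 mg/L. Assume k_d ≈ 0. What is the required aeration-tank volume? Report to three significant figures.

With k_d = 0 the design equation reduces to V = Y Q (S₀−S) θ_c / X = 0.470 × 16.1 × (696 − 13.4) × 11.9 / 2810 = 21.87 m³.

V ≈ 21.9 m³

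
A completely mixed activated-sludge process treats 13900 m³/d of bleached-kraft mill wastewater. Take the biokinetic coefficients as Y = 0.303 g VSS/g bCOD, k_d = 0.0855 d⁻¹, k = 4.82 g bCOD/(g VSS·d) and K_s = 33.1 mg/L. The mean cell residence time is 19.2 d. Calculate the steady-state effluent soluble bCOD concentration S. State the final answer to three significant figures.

S ≈ 3.44 mg/L

For a completely mixed reactor with recycle the Lawrence–McCarty relation gives S = K_s·(1 + k_d·θ_c) / [θ_c·(Y·k − k_d) − 1] = 33.1 × (1 + 0.0855 × 19.2) / [19.2 × (0.303 × 4.82 − 0.0855) − 1] = 87.44 / 25.40 = 3.443 mg/L.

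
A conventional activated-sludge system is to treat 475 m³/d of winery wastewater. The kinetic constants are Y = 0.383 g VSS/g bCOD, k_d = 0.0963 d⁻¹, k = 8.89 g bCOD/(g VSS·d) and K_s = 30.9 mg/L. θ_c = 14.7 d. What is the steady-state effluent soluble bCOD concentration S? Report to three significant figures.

For a completely mixed reactor with recycle the Lawrence–McCarty relation gives S = K_s·(1 + k_d·θ_c) / [θ_c·(Y·k − k_d) − 1] = 30.9 × (1 + 0.0963 × 14.7) / [14.7 × (0.383 × 8.89 − 0.0963) − 1] = 74.64 / 47.64 = 1.567 mg/L.

S ≈ 1.57 mg/L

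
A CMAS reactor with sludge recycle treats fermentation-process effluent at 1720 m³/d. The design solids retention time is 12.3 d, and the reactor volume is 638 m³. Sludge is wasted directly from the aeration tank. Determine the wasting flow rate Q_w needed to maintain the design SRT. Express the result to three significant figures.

For wasting at MLVSS concentration, Q_w = V/θ_c = 638.0/12.3 = 51.87 m³/d.

Q_w ≈ 51.9 m³/d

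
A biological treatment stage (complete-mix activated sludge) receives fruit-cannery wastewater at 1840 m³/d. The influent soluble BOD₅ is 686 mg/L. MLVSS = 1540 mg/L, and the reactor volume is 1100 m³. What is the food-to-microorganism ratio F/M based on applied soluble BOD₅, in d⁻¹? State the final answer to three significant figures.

F/M ≈ 0.745 d⁻¹

F/M = Q·S₀ / (V·X) = 1840 × 686 / (1100 × 1540) = 0.7451 g soluble BOD₅·(g VSS·d)⁻¹.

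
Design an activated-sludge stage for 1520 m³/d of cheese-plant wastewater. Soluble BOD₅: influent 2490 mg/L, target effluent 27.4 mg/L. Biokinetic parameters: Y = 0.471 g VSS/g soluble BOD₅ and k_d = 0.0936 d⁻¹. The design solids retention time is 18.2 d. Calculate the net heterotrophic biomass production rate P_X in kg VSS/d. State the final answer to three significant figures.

P_X ≈ 652 kg VSS/d

Observed yield with endogenous decay: Y_obs = Y / (1 + k_d·θ_c) = 0.471 / (1 + 0.0936 × 18.2) = 0.471 / 2.704 = 0.1742 g VSS/g soluble BOD₅.
Substrate removed = Q·(S₀ − S) = 1520 m³/d × (2490 − 27.4) g/m³ = 3.74×10^6 g/d = 3743 kg/d.
P_X = Y_obs · Q(S₀ − S) = 0.1742 × 3743 = 652.1 kg VSS/d.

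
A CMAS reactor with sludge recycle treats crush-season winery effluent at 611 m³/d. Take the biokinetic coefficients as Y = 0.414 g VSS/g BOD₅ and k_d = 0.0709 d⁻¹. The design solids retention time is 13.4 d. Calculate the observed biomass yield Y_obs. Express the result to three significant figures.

Y_obs ≈ 0.212 g VSS/g BOD₅

The observed yield is Y_obs = Y/(1 + k_d·θ_c) = 0.414 / (1 + 0.0709 × 13.4) = 0.414 / 1.950 = 0.2123 g VSS per g BOD₅ removed.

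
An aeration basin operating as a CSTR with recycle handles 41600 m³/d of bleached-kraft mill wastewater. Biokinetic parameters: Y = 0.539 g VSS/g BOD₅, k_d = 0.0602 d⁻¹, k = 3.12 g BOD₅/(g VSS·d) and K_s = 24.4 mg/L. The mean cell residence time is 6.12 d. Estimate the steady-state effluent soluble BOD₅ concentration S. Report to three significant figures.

S ≈ 3.74 mg/L

Effluent substrate depends only on kinetics and SRT: S = K_s(1 + k_d θ_c) / [θ_c(Yk − k_d) − 1] = 24.4 × (1 + 0.0602 × 6.12) / [6.12 × (0.539 × 3.12 − 0.0602) − 1] = 33.39 / 8.923 = 3.742 mg/L.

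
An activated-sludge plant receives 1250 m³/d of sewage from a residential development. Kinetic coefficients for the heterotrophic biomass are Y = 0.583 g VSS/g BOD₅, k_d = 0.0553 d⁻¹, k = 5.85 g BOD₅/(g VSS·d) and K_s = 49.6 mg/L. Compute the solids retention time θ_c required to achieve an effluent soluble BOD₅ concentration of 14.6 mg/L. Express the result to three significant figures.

From 1/θ_c = Y·k·S/(K_s + S) − k_d: Y·k·S/(K_s+S) = 0.583 × 5.85 × 14.6 / (49.6 + 14.6) = 0.7756 d⁻¹.
Then 1/θ_c = μ − k_d = 0.7756 − 0.0553 = 0.7203 d⁻¹, giving θ_c = 1.388 d.

θ_c ≈ 1.39 d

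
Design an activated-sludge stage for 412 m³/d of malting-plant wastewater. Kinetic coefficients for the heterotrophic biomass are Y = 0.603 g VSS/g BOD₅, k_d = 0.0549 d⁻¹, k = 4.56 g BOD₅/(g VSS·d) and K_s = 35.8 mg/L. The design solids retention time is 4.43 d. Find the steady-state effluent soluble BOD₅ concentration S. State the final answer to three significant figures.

S ≈ 4.07 mg/L

From the Monod/SRT balance for a CMAS, S = K_s·(1+k_d θ_c)/[θ_c·(Y k − k_d) − 1] = 35.8 × (1 + 0.0549 × 4.43) / [4.43 × (0.603 × 4.56 − 0.0549) − 1] = 44.51 / 10.94 = 4.069 mg/L.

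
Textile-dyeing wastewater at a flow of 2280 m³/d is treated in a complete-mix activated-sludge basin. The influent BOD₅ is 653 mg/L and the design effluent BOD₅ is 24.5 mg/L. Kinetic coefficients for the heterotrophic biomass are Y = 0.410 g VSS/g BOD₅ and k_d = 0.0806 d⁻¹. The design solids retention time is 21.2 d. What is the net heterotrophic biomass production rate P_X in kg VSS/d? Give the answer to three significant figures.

The observed yield is Y_obs = Y/(1 + k_d·θ_c) = 0.410 / (1 + 0.0806 × 21.2) = 0.410 / 2.709 = 0.1514 g VSS per g BOD₅ removed.
Q·(S₀ − S) = 2280 × (653 − 24.5) × 10⁻³ = 1433 kg/d removed.
So the net sludge growth is P_X = 0.1514 × 1433 = 216.9 kg VSS/d.

P_X ≈ 217 kg VSS/d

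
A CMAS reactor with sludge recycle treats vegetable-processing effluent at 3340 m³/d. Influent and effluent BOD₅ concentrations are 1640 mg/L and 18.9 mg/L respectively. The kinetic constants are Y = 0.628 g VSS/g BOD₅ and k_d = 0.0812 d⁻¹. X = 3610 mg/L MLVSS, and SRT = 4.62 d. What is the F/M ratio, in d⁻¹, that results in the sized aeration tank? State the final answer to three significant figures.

From the SRT design equation V = Y Q (S₀−S) θ_c / [X (1 + k_d θ_c)] = 0.628 × 3340 × (1640 − 18.9) × 4.62 / [3610 × (1 + 0.0812 × 4.62)] = 1.57×10^7 / 4964 = 3164 m³.
F/M = applied load / biomass = Q·S₀/(V·X) = 3340 × 1640 / (3164 × 3610) = 0.4795 d⁻¹.

F/M ≈ 0.479 d⁻¹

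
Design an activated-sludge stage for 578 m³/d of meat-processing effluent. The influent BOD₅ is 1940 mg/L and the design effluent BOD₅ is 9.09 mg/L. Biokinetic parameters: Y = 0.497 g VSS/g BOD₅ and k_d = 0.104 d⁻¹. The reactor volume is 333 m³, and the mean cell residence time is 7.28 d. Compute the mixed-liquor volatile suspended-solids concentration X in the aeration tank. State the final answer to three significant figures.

X ≈ 6900 mg/L

X = Y·Q·ΔS·θ_c / [V·(1 + k_d θ_c)] = 0.497 × 578 × (1940 − 9.09) × 7.28 / [333 × (1 + 0.104 × 7.28)] = 6901 mg/L.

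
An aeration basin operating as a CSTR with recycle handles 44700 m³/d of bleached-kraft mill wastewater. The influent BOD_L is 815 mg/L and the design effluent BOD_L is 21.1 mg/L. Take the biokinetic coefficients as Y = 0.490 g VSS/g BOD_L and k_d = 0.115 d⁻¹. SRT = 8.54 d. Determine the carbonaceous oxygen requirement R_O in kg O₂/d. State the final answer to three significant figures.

The observed yield is Y_obs = Y/(1 + k_d·θ_c) = 0.490 / (1 + 0.115 × 8.54) = 0.490 / 1.982 = 0.2472 g VSS per g BOD_L removed.
Q·(S₀ − S) = 44700 × (815 − 21.1) × 10⁻³ = 35487 kg/d removed.
P_X = Y_obs·Q·(S₀ − S) = 0.2472 × 35487 = 8773 kg VSS/d.
R_O = Q·(S₀ − S) − 1.42·P_X = 35487 − 1.42 × 8773 = 23030 kg O₂/d.

R_O ≈ 23000 kg O₂/d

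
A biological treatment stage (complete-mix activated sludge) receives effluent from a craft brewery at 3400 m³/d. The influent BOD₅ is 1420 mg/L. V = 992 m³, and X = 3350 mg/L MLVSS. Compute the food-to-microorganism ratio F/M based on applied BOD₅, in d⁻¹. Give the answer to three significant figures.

F/M ≈ 1.45 d⁻¹

Food-to-microorganism ratio F/M = Q S₀ / (V X) = 3400 × 1420 / (992.0 × 3350) = 1.453 d⁻¹.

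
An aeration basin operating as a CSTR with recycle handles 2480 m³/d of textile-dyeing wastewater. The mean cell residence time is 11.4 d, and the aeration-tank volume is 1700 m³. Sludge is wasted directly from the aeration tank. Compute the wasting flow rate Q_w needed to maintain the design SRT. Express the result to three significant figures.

For wasting at MLVSS concentration, Q_w = V/θ_c = 1700/11.4 = 149.1 m³/d.

Q_w ≈ 149 m³/d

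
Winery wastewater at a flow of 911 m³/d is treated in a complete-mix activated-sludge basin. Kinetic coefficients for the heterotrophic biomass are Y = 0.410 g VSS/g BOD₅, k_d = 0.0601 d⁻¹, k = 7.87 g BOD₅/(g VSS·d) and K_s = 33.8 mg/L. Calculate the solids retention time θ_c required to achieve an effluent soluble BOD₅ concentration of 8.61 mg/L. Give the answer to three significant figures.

At the target effluent, Y k S/(K_s+S) = 0.410×7.87×8.61/42.41 = 0.6551 d⁻¹.
1/θ_c = 0.6551 − 0.0601 = 0.5950 d⁻¹, so θ_c = 1.681 d.

θ_c ≈ 1.68 d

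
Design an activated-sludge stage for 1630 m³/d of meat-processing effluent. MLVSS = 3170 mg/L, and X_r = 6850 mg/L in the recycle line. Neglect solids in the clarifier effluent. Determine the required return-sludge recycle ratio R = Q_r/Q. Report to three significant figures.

R ≈ 0.861

R = Q_r/Q = X/(X_r − X) = 3170 / (6850 − 3170) = 0.8614.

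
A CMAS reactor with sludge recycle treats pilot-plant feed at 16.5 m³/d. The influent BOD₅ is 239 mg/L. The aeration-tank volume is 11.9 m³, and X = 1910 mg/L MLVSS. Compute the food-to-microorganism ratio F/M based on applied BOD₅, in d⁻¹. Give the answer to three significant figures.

F/M = applied load / biomass = Q·S₀/(V·X) = 16.5 × 239 / (11.90 × 1910) = 0.1735 d⁻¹.

F/M ≈ 0.174 d⁻¹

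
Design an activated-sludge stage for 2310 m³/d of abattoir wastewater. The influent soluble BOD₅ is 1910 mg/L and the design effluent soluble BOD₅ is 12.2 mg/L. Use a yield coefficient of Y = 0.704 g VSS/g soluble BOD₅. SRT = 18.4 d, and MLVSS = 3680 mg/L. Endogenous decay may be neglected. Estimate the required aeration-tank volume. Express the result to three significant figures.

Biomass mass balance (decay neglected): V·X = Y·Q·(S₀ − S)·θ_c, so V = 0.704 × 2310 × (1910 − 12.2) × 18.4 / 3680 = 15431 m³.

V ≈ 15400 m³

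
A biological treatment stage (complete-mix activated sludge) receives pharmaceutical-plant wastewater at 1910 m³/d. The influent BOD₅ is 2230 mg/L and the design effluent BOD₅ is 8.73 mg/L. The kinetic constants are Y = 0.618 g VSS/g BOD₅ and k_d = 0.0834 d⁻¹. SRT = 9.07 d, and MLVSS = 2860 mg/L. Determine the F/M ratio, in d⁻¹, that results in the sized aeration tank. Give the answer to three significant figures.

Steady-state biomass mass balance: V·X·(1 + k_d·θ_c) = Y·Q·(S₀ − S)·θ_c, so V = 0.618 × 1910 × (2230 − 8.73) × 9.07 / [2860 × (1 + 0.0834 × 9.07)] = 2.38×10^7 / 5023 = 4734 m³.
F/M = applied load / biomass = Q·S₀/(V·X) = 1910 × 2230 / (4734 × 2860) = 0.3146 d⁻¹.

F/M ≈ 0.315 d⁻¹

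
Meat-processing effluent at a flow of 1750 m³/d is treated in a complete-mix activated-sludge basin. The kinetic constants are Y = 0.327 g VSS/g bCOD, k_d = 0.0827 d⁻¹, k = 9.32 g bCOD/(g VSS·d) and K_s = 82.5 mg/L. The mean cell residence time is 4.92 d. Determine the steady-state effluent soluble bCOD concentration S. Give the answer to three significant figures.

Effluent substrate depends only on kinetics and SRT: S = K_s(1 + k_d θ_c) / [θ_c(Yk − k_d) − 1] = 82.5 × (1 + 0.0827 × 4.92) / [4.92 × (0.327 × 9.32 − 0.0827) − 1] = 116.1 / 13.59 = 8.542 mg/L.

S ≈ 8.54 mg/L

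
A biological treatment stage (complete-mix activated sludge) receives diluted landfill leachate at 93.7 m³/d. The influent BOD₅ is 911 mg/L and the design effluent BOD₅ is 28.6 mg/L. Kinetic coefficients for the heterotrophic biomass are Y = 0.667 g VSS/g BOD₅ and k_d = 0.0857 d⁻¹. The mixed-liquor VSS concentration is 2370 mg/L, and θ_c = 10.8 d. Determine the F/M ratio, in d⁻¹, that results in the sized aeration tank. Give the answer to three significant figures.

F/M ≈ 0.276 d⁻¹

From the SRT design equation V = Y Q (S₀−S) θ_c / [X (1 + k_d θ_c)] = 0.667 × 93.7 × (911 − 28.6) × 10.8 / [2370 × (1 + 0.0857 × 10.8)] = 5.96×10^5 / 4564 = 130.5 m³.
Food-to-microorganism ratio F/M = Q S₀ / (V X) = 93.7 × 911 / (130.5 × 2370) = 0.2760 d⁻¹.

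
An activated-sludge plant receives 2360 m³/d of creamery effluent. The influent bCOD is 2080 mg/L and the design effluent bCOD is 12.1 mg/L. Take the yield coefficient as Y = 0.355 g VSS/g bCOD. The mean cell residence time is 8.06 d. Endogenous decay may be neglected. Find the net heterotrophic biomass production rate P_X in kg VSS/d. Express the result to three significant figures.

P_X ≈ 1730 kg VSS/d

With endogenous decay neglected, the observed yield equals the true yield: Y_obs = Y = 0.355 g VSS/g bCOD.
Substrate removed = Q·(S₀ − S) = 2360 m³/d × (2080 − 12.1) g/m³ = 4.88×10^6 g/d = 4880 kg/d.
So the net sludge growth is P_X = 0.3550 × 4880 = 1732 kg VSS/d.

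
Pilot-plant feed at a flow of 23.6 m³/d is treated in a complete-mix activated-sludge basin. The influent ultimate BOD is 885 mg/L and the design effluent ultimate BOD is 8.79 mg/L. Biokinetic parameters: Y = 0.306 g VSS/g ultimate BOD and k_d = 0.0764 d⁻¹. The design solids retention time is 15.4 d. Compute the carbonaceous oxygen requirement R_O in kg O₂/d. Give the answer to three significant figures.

The observed yield is Y_obs = Y/(1 + k_d·θ_c) = 0.306 / (1 + 0.0764 × 15.4) = 0.306 / 2.177 = 0.1406 g VSS per g ultimate BOD removed.
ΔS = 885 − 8.79 = 876.2 mg/L, so the substrate removal rate is 23.6 × 876.2/1000 = 20.68 kg ultimate BOD/d.
Biomass synthesised: P_X = Y_obs × 20.68 = 2.907 kg VSS/d.
R_O = Q·(S₀ − S) − 1.42·P_X = 20.68 − 1.42 × 2.907 = 16.55 kg O₂/d.

R_O ≈ 16.6 kg O₂/d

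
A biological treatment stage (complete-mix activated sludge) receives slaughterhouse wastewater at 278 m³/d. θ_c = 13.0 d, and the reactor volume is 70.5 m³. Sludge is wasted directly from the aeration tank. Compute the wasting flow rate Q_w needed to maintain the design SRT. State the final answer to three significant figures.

For wasting at MLVSS concentration, Q_w = V/θ_c = 70.50/13.0 = 5.423 m³/d.

Q_w ≈ 5.42 m³/d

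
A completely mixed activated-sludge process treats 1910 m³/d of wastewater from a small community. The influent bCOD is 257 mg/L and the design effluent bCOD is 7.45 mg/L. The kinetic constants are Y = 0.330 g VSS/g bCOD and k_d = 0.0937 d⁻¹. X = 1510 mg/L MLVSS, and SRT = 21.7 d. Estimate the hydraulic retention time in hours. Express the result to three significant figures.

Steady-state biomass mass balance: V·X·(1 + k_d·θ_c) = Y·Q·(S₀ − S)·θ_c, so V = 0.330 × 1910 × (257 − 7.45) × 21.7 / [1510 × (1 + 0.0937 × 21.7)] = 3.41×10^6 / 4580 = 745.2 m³.
τ = V/Q = 745.2/1910 = 0.3902 d, or 9.364 h.

τ ≈ 9.36 h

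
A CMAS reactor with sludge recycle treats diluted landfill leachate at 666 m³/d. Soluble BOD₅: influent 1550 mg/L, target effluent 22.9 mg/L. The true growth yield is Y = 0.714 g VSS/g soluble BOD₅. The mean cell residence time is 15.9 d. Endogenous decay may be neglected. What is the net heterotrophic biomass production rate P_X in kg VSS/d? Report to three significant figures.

Since k_d ≈ 0, Y_obs = Y = 0.714 g VSS/g soluble BOD₅.
Substrate removed = Q·(S₀ − S) = 666 m³/d × (1550 − 22.9) g/m³ = 1.02×10^6 g/d = 1017 kg/d.
P_X = Y_obs · Q(S₀ − S) = 0.7140 × 1017 = 726.2 kg VSS/d.

P_X ≈ 726 kg VSS/d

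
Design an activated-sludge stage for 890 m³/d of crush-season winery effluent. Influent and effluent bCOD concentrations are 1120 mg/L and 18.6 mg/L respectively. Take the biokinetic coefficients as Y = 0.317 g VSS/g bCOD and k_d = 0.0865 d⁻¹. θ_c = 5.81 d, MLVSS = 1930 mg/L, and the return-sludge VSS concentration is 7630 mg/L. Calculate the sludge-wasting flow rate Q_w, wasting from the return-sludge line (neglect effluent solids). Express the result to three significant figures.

Steady-state biomass mass balance: V·X·(1 + k_d·θ_c) = Y·Q·(S₀ − S)·θ_c, so V = 0.317 × 890 × (1120 − 18.6) × 5.81 / [1930 × (1 + 0.0865 × 5.81)] = 1.81×10^6 / 2900 = 622.6 m³.
Q_w = (V·X)/(θ_c X_r) = 622.6 × 1930 / (5.81 × 7630) = 27.10 m³/d.

Q_w ≈ 27.1 m³/d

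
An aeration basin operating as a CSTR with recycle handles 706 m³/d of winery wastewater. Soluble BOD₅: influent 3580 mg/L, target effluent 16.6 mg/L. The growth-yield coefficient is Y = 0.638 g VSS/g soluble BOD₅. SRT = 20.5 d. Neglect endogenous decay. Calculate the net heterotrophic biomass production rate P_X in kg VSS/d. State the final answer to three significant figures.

With endogenous decay neglected, the observed yield equals the true yield: Y_obs = Y = 0.638 g VSS/g soluble BOD₅.
Substrate removed = Q·(S₀ − S) = 706 m³/d × (3580 − 16.6) g/m³ = 2.52×10^6 g/d = 2516 kg/d.
P_X = Y_obs · Q(S₀ − S) = 0.6380 × 2516 = 1605 kg VSS/d.

P_X ≈ 1610 kg VSS/d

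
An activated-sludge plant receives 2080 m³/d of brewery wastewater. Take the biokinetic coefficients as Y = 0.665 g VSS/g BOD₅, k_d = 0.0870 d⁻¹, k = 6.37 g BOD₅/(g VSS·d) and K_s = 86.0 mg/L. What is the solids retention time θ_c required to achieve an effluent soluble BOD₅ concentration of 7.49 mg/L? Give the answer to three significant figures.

Specific growth rate at S = 7.49 mg/L: μ = YkS/(K_s+S) = 0.665·6.37·7.49/(86.0+7.49) = 0.3394 d⁻¹.
1/θ_c = 0.3394 − 0.0870 = 0.2524 d⁻¹, so θ_c = 3.962 d.

θ_c ≈ 3.96 d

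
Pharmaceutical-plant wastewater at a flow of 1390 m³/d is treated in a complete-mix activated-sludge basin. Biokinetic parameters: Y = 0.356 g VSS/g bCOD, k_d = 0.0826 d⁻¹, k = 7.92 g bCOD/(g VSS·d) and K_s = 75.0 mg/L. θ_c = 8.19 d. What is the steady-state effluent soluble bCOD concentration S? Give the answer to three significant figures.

S ≈ 5.87 mg/L

For a completely mixed reactor with recycle the Lawrence–McCarty relation gives S = K_s·(1 + k_d·θ_c) / [θ_c·(Y·k − k_d) − 1] = 75.0 × (1 + 0.0826 × 8.19) / [8.19 × (0.356 × 7.92 − 0.0826) − 1] = 125.7 / 21.42 = 5.871 mg/L.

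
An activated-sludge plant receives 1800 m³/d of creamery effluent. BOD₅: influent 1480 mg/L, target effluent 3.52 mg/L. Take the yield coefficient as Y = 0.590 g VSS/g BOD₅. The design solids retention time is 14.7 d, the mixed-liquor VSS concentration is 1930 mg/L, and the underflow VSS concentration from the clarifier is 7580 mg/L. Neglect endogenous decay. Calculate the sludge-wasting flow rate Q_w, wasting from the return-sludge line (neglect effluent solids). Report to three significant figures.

Biomass mass balance (decay neglected): V·X = Y·Q·(S₀ − S)·θ_c, so V = 0.590 × 1800 × (1480 − 3.52) × 14.7 / 1930 = 11943 m³.
Wasting from the return line (neglecting effluent solids): Q_w = V·X / (θ_c·X_r) = 11943 × 1930 / (14.7 × 7580) = 206.9 m³/d.

Q_w ≈ 207 m³/d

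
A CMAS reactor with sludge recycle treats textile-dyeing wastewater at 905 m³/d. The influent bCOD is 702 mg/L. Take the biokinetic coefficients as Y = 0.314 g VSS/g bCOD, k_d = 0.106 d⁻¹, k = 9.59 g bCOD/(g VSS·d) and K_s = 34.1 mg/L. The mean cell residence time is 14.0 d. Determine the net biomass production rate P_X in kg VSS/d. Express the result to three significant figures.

P_X ≈ 80.1 kg VSS/d

For a completely mixed reactor with recycle the Lawrence–McCarty relation gives S = K_s·(1 + k_d·θ_c) / [θ_c·(Y·k − k_d) − 1] = 34.1 × (1 + 0.106 × 14.0) / [14.0 × (0.314 × 9.59 − 0.106) − 1] = 84.70 / 39.67 = 2.135 mg/L.
Correct the yield for decay: Y_obs = Y/(1 + k_d θ_c) = 0.314 / (1 + 0.106 × 14.0) = 0.314 / 2.484 = 0.1264.
Q·(S₀ − S) = 905 × (702 − 2.14) × 10⁻³ = 633.4 kg/d removed.
Net biomass production P_X = Y_obs × Q·(S₀ − S) = 0.1264 × 633.4 = 80.06 kg VSS/d.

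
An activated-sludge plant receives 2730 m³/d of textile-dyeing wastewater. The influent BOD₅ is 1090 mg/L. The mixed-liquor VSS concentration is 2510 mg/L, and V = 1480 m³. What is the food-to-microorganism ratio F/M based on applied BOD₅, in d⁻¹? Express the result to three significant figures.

F/M ≈ 0.801 d⁻¹

F/M = Q·S₀ / (V·X) = 2730 × 1090 / (1480 × 2510) = 0.8010 g BOD₅·(g VSS·d)⁻¹.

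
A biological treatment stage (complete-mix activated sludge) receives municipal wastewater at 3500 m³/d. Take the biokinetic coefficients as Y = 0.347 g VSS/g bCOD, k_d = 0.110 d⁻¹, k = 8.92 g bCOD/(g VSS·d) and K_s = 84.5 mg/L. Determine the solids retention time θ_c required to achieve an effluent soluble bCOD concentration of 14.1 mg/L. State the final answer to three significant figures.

At the target effluent, Y k S/(K_s+S) = 0.347×8.92×14.1/98.60 = 0.4426 d⁻¹.
1/θ_c = 0.4426 − 0.110 = 0.3326 d⁻¹, so θ_c = 3.006 d.

θ_c ≈ 3.01 d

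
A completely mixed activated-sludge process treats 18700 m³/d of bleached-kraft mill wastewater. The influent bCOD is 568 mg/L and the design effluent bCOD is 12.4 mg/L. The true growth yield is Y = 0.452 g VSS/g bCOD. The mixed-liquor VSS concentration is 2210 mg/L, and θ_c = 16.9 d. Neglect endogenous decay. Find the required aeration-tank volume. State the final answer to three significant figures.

V ≈ 35900 m³

Biomass mass balance (decay neglected): V·X = Y·Q·(S₀ − S)·θ_c, so V = 0.452 × 18700 × (568 − 12.4) × 16.9 / 2210 = 35912 m³.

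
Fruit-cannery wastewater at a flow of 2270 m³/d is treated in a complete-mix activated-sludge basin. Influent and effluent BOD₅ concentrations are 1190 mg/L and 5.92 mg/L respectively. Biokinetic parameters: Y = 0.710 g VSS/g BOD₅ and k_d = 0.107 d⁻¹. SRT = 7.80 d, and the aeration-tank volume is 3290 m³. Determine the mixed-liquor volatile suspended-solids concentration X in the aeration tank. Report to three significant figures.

Solving the biomass balance for X: X = Y Q (S₀−S) θ_c / [V (1+k_d θ_c)] = 0.710 × 2270 × (1190 − 5.92) × 7.80 / [3290 × (1 + 0.107 × 7.80)] = 2466 mg/L.

X ≈ 2470 mg/L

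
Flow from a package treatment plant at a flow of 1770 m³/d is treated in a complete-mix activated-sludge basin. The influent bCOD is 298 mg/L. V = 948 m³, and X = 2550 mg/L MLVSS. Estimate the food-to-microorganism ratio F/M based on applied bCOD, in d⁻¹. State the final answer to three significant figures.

F/M = Q·S₀ / (V·X) = 1770 × 298 / (948.0 × 2550) = 0.2182 g bCOD·(g VSS·d)⁻¹.

F/M ≈ 0.218 d⁻¹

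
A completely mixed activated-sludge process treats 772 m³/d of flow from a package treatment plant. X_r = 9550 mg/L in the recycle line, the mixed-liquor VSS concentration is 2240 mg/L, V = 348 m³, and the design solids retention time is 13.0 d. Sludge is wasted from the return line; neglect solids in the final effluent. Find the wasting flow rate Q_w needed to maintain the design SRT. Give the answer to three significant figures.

Q_w = (V·X)/(θ_c X_r) = 348.0 × 2240 / (13.0 × 9550) = 6.279 m³/d.

Q_w ≈ 6.28 m³/d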